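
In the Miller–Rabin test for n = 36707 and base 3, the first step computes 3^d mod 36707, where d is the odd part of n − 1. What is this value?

33104

n − 1 = 36706 = 2^1 · 18353, so s = 1 and d = 18353.
Repeated squaring mod 36707: 3^1 ≡ 3, 3^2 ≡ 9, 3^4 ≡ 81, 3^8 ≡ 6561, 3^16 ≡ 26117, 3^32 ≡ 8215, 3^64 ≡ 18759, 3^128 ≡ 26779, 3^256 ≡ 6889, 3^512 ≡ 32877, 3^1024 ≡ 22807, 3^2048 ≡ 21059, 3^4096 ≡ 24214, 3^8192 ≡ 33592, 3^16384 ≡ 12577.
18353 = 16384 + 1024 + 512 + 256 + 128 + 32 + 16 + 1, so 3^18353 ≡ 12577·22807·32877·6889·26779·8215·26117·3 ≡ 33104 (mod 36707).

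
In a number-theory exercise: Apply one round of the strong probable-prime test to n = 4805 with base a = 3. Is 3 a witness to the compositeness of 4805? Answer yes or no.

n − 1 = 4804 = 2^2 · 1201, so s = 2 and d = 1201.
x_0 = 3^1201 mod 4805 = 778.
x_0 is neither 1 nor 4804, so continue squaring.
x_1 = 778^2 mod 4805 = 4659.
Reached i = s−1 = 1 without hitting −1: 3 is a Miller–Rabin witness and 4805 is composite.

yes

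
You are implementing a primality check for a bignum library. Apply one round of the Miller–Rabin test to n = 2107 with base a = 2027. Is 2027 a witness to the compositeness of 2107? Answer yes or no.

n − 1 = 2106 = 2^1 · 1053, so s = 1 and d = 1053.
x_0 = 2027^1053 mod 2107 = 1.
x_0 = 1, so 2027 is not a witness.

no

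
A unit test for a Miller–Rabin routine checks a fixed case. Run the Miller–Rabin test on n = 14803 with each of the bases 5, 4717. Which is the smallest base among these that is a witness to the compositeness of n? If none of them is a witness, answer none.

n − 1 = 14802 = 2^1 · 7401, so s = 1 and d = 7401.
Base 5: x_0 = 5^7401 mod 14803 = 3762. x_0 ∉ {1, 14802} and s = 1, so 5 is a Miller–Rabin witness and 14803 is composite.
Base 4717: x_0 = 4717^7401 mod 14803 = 5503. x_0 ∉ {1, 14802} and s = 1, so 4717 is a Miller–Rabin witness and 14803 is composite.
The smallest witness among the given bases is 5.

5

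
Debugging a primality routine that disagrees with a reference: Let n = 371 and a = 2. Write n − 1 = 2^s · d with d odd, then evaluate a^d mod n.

n − 1 = 370 = 2^1 · 185, so s = 1 and d = 185.
2^185 mod 371 = 151.

151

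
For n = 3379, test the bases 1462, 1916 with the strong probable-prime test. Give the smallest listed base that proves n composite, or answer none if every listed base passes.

none

n − 1 = 3378 = 2^1 · 1689, so s = 1 and d = 1689.
Base 1462: x_0 = 1462^1689 mod 3379 = 1. x_0 = 1, so 1462 is not a witness.
Base 1916: x_0 = 1916^1689 mod 3379 = 1. x_0 = 1, so 1916 is not a witness.
No listed base is a witness for 3379.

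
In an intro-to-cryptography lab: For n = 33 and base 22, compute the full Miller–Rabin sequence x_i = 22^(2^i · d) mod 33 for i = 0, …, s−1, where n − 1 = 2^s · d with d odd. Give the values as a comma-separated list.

22, 22, 22, 22, 22

n − 1 = 32 = 2^5 · 1, so s = 5 and d = 1.
x_0 = 22^1 mod 33 = 22.
x_1 = 22^2 mod 33 = 22.
x_2 = 22^2 mod 33 = 22.
x_3 = 22^2 mod 33 = 22.
x_4 = 22^2 mod 33 = 22.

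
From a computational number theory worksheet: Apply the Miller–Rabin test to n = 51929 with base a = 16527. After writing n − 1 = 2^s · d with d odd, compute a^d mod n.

n − 1 = 51928 = 2^3 · 6491, so s = 3 and d = 6491.
16527^6491 mod 51929 = 44151.

44151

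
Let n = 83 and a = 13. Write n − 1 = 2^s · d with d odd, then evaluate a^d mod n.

n − 1 = 82 = 2^1 · 41, so s = 1 and d = 41.
Repeated squaring mod 83: 13^1 ≡ 13, 13^2 ≡ 3, 13^4 ≡ 9, 13^8 ≡ 81, 13^16 ≡ 4, 13^32 ≡ 16.
41 = 32 + 8 + 1, so 13^41 ≡ 16·81·13 ≡ 82 (mod 83).

82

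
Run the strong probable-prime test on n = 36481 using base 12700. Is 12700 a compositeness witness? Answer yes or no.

yes

n − 1 = 36480 = 2^7 · 285, so s = 7 and d = 285.
x_0 = 12700^285 mod 36481 = 14897.
x_0 is neither 1 nor 36480, so continue squaring.
x_1 = 14897^2 mod 36481 = 6686.
x_2 = 6686^2 mod 36481 = 13371.
x_3 = 13371^2 mod 36481 = 26741.
x_4 = 26741^2 mod 36481 = 17000.
x_5 = 17000^2 mod 36481 = 33999.
x_6 = 33999^2 mod 36481 = 31516.
Reached i = s−1 = 6 without hitting −1: 12700 is a Miller–Rabin witness and 36481 is composite.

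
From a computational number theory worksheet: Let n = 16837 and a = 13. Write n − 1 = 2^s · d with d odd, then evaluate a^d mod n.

5107

n − 1 = 16836 = 2^2 · 4209, so s = 2 and d = 4209.
13^4209 mod 16837 = 5107.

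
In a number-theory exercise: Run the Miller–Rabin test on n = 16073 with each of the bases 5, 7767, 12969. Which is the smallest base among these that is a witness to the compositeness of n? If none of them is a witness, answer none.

n − 1 = 16072 = 2^3 · 2009, so s = 3 and d = 2009.
Base 5: x_0 = 5^2009 mod 16073 = 1175. x_0 is neither 1 nor 16072, so continue squaring. x_1 = 1175^2 mod 16073 = 14420. x_2 = 14420^2 mod 16073 = 16072. x_2 ≡ −1, so 5 is not a witness.
Base 7767: x_0 = 7767^2009 mod 16073 = 1175. x_0 is neither 1 nor 16072, so continue squaring. x_1 = 1175^2 mod 16073 = 14420. x_2 = 14420^2 mod 16073 = 16072. x_2 ≡ −1, so 7767 is not a witness.
Base 12969: x_0 = 12969^2009 mod 16073 = 14898. x_0 is neither 1 nor 16072, so continue squaring. x_1 = 14898^2 mod 16073 = 14420. x_2 = 14420^2 mod 16073 = 16072. x_2 ≡ −1, so 12969 is not a witness.
No listed base is a witness for 16073.

none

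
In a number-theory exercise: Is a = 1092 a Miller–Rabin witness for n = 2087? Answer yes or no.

no

n − 1 = 2086 = 2^1 · 1043, so s = 1 and d = 1043.
x_0 = 1092^1043 mod 2087 = 1.
x_0 = 1, so 1092 is not a witness.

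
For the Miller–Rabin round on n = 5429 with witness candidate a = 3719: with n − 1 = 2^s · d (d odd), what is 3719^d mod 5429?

677

n − 1 = 5428 = 2^2 · 1357, so s = 2 and d = 1357.
By repeated squaring, 3719^1357 ≡ 677 (mod 5429).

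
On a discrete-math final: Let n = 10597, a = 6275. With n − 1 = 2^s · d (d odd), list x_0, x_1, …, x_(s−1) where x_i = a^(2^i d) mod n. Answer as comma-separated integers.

n − 1 = 10596 = 2^2 · 2649, so s = 2 and d = 2649.
x_0 = 6275^2649 mod 10597 = 9793.
x_1 = 9793^2 mod 10597 = 10596.

9793, 10596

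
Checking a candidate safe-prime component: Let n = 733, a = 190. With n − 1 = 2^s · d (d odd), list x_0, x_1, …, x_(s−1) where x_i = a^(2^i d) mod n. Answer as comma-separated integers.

n − 1 = 732 = 2^2 · 183, so s = 2 and d = 183.
x_0 = 190^183 mod 733 = 732.
x_1 = 732^2 mod 733 = 1.

732, 1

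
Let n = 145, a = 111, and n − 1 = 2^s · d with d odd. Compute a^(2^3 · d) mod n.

141

n − 1 = 144 = 2^4 · 9, so s = 4 and d = 9.
x_0 = 111^9 mod 145 = 141.
x_1 = 141^2 mod 145 = 16.
x_2 = 16^2 mod 145 = 111.
x_3 = 111^2 mod 145 = 141.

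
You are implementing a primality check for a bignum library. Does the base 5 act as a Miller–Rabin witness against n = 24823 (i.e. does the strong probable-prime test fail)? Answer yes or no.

yes

n − 1 = 24822 = 2^1 · 12411, so s = 1 and d = 12411.
x_0 = 5^12411 mod 24823 = 17431.
x_0 ∉ {1, 24822} and s = 1, so 5 is a Miller–Rabin witness and 24823 is composite.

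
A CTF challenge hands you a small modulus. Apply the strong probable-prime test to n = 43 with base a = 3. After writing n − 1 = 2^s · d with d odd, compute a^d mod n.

42

n − 1 = 42 = 2^1 · 21, so s = 1 and d = 21.
Repeated squaring mod 43: 3^1 ≡ 3, 3^2 ≡ 9, 3^4 ≡ 38, 3^8 ≡ 25, 3^16 ≡ 23.
21 = 16 + 4 + 1, so 3^21 ≡ 23·38·3 ≡ 42 (mod 43).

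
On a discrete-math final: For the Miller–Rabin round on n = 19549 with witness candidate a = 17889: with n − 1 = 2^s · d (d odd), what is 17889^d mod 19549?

9337

n − 1 = 19548 = 2^2 · 4887, so s = 2 and d = 4887.
17889^4887 mod 19549 = 9337.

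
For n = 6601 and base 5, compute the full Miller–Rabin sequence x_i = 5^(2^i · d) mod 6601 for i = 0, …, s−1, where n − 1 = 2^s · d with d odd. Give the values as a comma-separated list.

n − 1 = 6600 = 2^3 · 825, so s = 3 and d = 825.
x_0 = 5^825 mod 6601 = 3863.
x_1 = 3863^2 mod 6601 = 4509.
x_2 = 4509^2 mod 6601 = 1.

3863, 4509, 1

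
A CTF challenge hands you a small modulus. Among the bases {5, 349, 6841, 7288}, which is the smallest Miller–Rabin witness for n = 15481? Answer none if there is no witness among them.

n − 1 = 15480 = 2^3 · 1935, so s = 3 and d = 1935.
Base 5: x_0 = 5^1935 mod 15481 = 12384. x_0 is neither 1 nor 15480, so continue squaring. x_1 = 12384^2 mod 15481 = 8670. x_2 = 8670^2 mod 15481 = 8645. Reached i = s−1 = 2 without hitting −1: 5 is a Miller–Rabin witness and 15481 is composite.
Base 349: x_0 = 349^1935 mod 15481 = 3813. x_0 is neither 1 nor 15480, so continue squaring. x_1 = 3813^2 mod 15481 = 2310. x_2 = 2310^2 mod 15481 = 10636. Reached i = s−1 = 2 without hitting −1: 349 is a Miller–Rabin witness and 15481 is composite.
Base 6841: x_0 = 6841^1935 mod 15481 = 10658. x_0 is neither 1 nor 15480, so continue squaring. x_1 = 10658^2 mod 15481 = 8867. x_2 = 8867^2 mod 15481 = 11171. Reached i = s−1 = 2 without hitting −1: 6841 is a Miller–Rabin witness and 15481 is composite.
Base 7288: x_0 = 7288^1935 mod 15481 = 13687. x_0 is neither 1 nor 15480, so continue squaring. x_1 = 13687^2 mod 15481 = 13869. x_2 = 13869^2 mod 15481 = 13217. Reached i = s−1 = 2 without hitting −1: 7288 is a Miller–Rabin witness and 15481 is composite.
The smallest witness among the given bases is 5.

5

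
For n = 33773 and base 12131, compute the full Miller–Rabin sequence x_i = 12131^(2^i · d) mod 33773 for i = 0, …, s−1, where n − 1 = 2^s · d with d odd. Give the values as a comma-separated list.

23426, 33772

n − 1 = 33772 = 2^2 · 8443, so s = 2 and d = 8443.
x_0 = 12131^8443 mod 33773 = 23426.
x_1 = 23426^2 mod 33773 = 33772.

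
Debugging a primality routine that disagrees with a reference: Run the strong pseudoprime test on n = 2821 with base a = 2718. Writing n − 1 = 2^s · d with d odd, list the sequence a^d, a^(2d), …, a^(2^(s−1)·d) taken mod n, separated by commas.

92, 1

n − 1 = 2820 = 2^2 · 705, so s = 2 and d = 705.
x_0 = 2718^705 mod 2821 = 92.
x_1 = 92^2 mod 2821 = 1.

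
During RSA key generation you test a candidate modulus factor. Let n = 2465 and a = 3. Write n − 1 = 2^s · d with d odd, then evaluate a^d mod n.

2018

n − 1 = 2464 = 2^5 · 77, so s = 5 and d = 77.
Repeated squaring mod 2465: 3^1 ≡ 3, 3^2 ≡ 9, 3^4 ≡ 81, 3^8 ≡ 1631, 3^16 ≡ 426, 3^32 ≡ 1531, 3^64 ≡ 2211.
77 = 64 + 8 + 4 + 1, so 3^77 ≡ 2211·1631·81·3 ≡ 2018 (mod 2465).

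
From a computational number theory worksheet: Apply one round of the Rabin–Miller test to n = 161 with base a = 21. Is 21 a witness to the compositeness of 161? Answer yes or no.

n − 1 = 160 = 2^5 · 5, so s = 5 and d = 5.
x_0 = 21^5 mod 161 = 14.
x_0 is neither 1 nor 160, so continue squaring.
x_1 = 14^2 mod 161 = 35.
x_2 = 35^2 mod 161 = 98.
x_3 = 98^2 mod 161 = 105.
x_4 = 105^2 mod 161 = 77.
Reached i = s−1 = 4 without hitting −1: 21 is a Miller–Rabin witness and 161 is composite.

yes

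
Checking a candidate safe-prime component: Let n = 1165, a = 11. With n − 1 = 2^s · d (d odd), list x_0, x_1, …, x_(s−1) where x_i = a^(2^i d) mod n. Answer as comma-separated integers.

n − 1 = 1164 = 2^2 · 291, so s = 2 and d = 291.
x_0 = 11^291 mod 1165 = 186.
x_1 = 186^2 mod 1165 = 811.

186, 811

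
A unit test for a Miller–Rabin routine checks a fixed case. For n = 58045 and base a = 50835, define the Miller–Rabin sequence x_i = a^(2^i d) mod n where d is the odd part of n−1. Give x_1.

n − 1 = 58044 = 2^2 · 14511, so s = 2 and d = 14511.
Repeated squaring mod 58045: 50835^1 ≡ 50835, 50835^2 ≡ 33825, 50835^4 ≡ 5630, 50835^8 ≡ 4330, 50835^16 ≡ 365, 50835^32 ≡ 17135, 50835^64 ≡ 16615, 50835^128 ≡ 54250, 50835^256 ≡ 6865, 50835^512 ≡ 53730, 50835^1024 ≡ 44825, 50835^2048 ≡ 52950, 50835^4096 ≡ 12910, 50835^8192 ≡ 20905.
14511 = 8192 + 4096 + 2048 + 128 + 32 + 8 + 4 + 2 + 1, so 50835^14511 ≡ 20905·12910·52950·54250·17135·4330·5630·33825·50835 ≡ 2140 (mod 58045).
x_0 = 2140.
x_1 = 2140^2 mod 58045 = 52090.

52090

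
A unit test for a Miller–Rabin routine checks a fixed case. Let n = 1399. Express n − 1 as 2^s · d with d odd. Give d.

699

Halving: 1398 → 699; 699 is odd.
So 1398 = 2^1 · 699.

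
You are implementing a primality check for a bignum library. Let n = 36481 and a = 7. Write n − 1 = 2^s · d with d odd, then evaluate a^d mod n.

9549

n − 1 = 36480 = 2^7 · 285, so s = 7 and d = 285.
Repeated squaring mod 36481: 7^1 ≡ 7, 7^2 ≡ 49, 7^4 ≡ 2401, 7^8 ≡ 803, 7^16 ≡ 24632, 7^32 ≡ 19913, 7^64 ≡ 15580, 7^128 ≡ 28307, 7^256 ≡ 17565.
285 = 256 + 16 + 8 + 4 + 1, so 7^285 ≡ 17565·24632·803·2401·7 ≡ 9549 (mod 36481).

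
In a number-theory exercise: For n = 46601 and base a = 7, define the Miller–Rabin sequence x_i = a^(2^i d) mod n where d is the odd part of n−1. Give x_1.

n − 1 = 46600 = 2^3 · 5825, so s = 3 and d = 5825.
Repeated squaring mod 46601: 7^1 ≡ 7, 7^2 ≡ 49, 7^4 ≡ 2401, 7^8 ≡ 32878, 7^16 ≡ 6088, 7^32 ≡ 15949, 7^64 ≡ 22343, 7^128 ≡ 19737, 7^256 ≡ 11410, 7^512 ≡ 31507, 7^1024 ≡ 43148, 7^2048 ≡ 39954, 7^4096 ≡ 4861.
5825 = 4096 + 1024 + 512 + 128 + 64 + 1, so 7^5825 ≡ 4861·43148·31507·19737·22343·7 ≡ 18269 (mod 46601).
x_0 = 18269.
x_1 = 18269^2 mod 46601 = 46600.

46600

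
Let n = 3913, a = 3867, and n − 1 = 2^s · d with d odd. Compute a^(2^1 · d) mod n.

2885

n − 1 = 3912 = 2^3 · 489, so s = 3 and d = 489.
x_0 = 3867^489 mod 3913 = 2449.
x_1 = 2449^2 mod 3913 = 2885.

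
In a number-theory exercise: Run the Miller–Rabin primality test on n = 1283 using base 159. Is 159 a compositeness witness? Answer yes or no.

no

n − 1 = 1282 = 2^1 · 641, so s = 1 and d = 641.
x_0 = 159^641 mod 1283 = 1.
x_0 = 1, so 159 is not a witness.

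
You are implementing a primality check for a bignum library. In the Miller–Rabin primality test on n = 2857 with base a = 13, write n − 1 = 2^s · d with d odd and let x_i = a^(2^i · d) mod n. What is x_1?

2856

n − 1 = 2856 = 2^3 · 357, so s = 3 and d = 357.
x_0 = 13^357 mod 2857 = 896.
x_1 = 896^2 mod 2857 = 2856.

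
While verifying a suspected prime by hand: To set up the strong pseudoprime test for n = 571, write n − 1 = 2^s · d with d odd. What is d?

Halving: 570 → 285; 285 is odd.
So 570 = 2^1 · 285.

285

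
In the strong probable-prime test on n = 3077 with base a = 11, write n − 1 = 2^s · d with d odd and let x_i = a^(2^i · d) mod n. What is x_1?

n − 1 = 3076 = 2^2 · 769, so s = 2 and d = 769.
x_0 = 11^769 mod 3077 = 1830.
x_1 = 1830^2 mod 3077 = 1124.

1124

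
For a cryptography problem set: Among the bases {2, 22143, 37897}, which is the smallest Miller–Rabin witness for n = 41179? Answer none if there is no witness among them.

n − 1 = 41178 = 2^1 · 20589, so s = 1 and d = 20589.
Base 2: x_0 = 2^20589 mod 41179 = 41178. x_0 = 41178 ≡ −1, so 2 is not a witness.
Base 22143: x_0 = 22143^20589 mod 41179 = 41178. x_0 = 41178 ≡ −1, so 22143 is not a witness.
Base 37897: x_0 = 37897^20589 mod 41179 = 1. x_0 = 1, so 37897 is not a witness.
No listed base is a witness for 41179.

none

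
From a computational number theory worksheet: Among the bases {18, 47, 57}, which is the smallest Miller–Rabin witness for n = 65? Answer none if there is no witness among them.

none

n − 1 = 64 = 2^6 · 1, so s = 6 and d = 1.
Base 18: x_0 = 18^1 mod 65 = 18. x_0 is neither 1 nor 64, so continue squaring. x_1 = 18^2 mod 65 = 64. x_1 ≡ −1, so 18 is not a witness.
Base 47: x_0 = 47^1 mod 65 = 47. x_0 is neither 1 nor 64, so continue squaring. x_1 = 47^2 mod 65 = 64. x_1 ≡ −1, so 47 is not a witness.
Base 57: x_0 = 57^1 mod 65 = 57. x_0 is neither 1 nor 64, so continue squaring. x_1 = 57^2 mod 65 = 64. x_1 ≡ −1, so 57 is not a witness.
No listed base is a witness for 65.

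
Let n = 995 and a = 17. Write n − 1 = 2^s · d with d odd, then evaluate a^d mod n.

n − 1 = 994 = 2^1 · 497, so s = 1 and d = 497.
17^497 mod 995 = 507.

507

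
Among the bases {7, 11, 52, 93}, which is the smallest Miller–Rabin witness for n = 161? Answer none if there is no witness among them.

7

n − 1 = 160 = 2^5 · 5, so s = 5 and d = 5.
Base 7: x_0 = 7^5 mod 161 = 63. x_0 is neither 1 nor 160, so continue squaring. x_1 = 63^2 mod 161 = 105. x_2 = 105^2 mod 161 = 77. x_3 = 77^2 mod 161 = 133. x_4 = 133^2 mod 161 = 140. Reached i = s−1 = 4 without hitting −1: 7 is a Miller–Rabin witness and 161 is composite.
Base 11: x_0 = 11^5 mod 161 = 51. x_0 is neither 1 nor 160, so continue squaring. x_1 = 51^2 mod 161 = 25. x_2 = 25^2 mod 161 = 142. x_3 = 142^2 mod 161 = 39. x_4 = 39^2 mod 161 = 72. Reached i = s−1 = 4 without hitting −1: 11 is a Miller–Rabin witness and 161 is composite.
Base 52: x_0 = 52^5 mod 161 = 117. x_0 is neither 1 nor 160, so continue squaring. x_1 = 117^2 mod 161 = 4. x_2 = 4^2 mod 161 = 16. x_3 = 16^2 mod 161 = 95. x_4 = 95^2 mod 161 = 9. Reached i = s−1 = 4 without hitting −1: 52 is a Miller–Rabin witness and 161 is composite.
Base 93: x_0 = 93^5 mod 161 = 116. x_0 is neither 1 nor 160, so continue squaring. x_1 = 116^2 mod 161 = 93. x_2 = 93^2 mod 161 = 116. x_3 = 116^2 mod 161 = 93. x_4 = 93^2 mod 161 = 116. Reached i = s−1 = 4 without hitting −1: 93 is a Miller–Rabin witness and 161 is composite.
The smallest witness among the given bases is 7.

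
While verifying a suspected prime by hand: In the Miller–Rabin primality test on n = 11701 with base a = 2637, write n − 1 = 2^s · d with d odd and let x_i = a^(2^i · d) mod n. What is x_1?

11700

n − 1 = 11700 = 2^2 · 2925, so s = 2 and d = 2925.
x_0 = 2637^2925 mod 11701 = 446.
x_1 = 446^2 mod 11701 = 11700.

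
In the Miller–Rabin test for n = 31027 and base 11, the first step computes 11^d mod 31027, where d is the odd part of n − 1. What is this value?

n − 1 = 31026 = 2^1 · 15513, so s = 1 and d = 15513.
11^15513 mod 31027 = 4390.

4390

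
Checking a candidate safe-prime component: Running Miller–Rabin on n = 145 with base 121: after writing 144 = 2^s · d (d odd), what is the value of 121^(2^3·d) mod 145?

n − 1 = 144 = 2^4 · 9, so s = 4 and d = 9.
Repeated squaring mod 145: 121^1 ≡ 121, 121^2 ≡ 141, 121^4 ≡ 16, 121^8 ≡ 111.
9 = 8 + 1, so 121^9 ≡ 111·121 ≡ 91 (mod 145).
x_0 = 91.
x_1 = 91^2 mod 145 = 16.
x_2 = 16^2 mod 145 = 111.
x_3 = 111^2 mod 145 = 141.

141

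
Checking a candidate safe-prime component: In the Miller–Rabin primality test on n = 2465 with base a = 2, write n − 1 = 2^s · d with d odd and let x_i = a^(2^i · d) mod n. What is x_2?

n − 1 = 2464 = 2^5 · 77, so s = 5 and d = 77.
By repeated squaring, 2^77 ≡ 1902 (mod 2465).
x_0 = 1902.
x_1 = 1902^2 mod 2465 = 1449.
x_2 = 1449^2 mod 2465 = 1886.

1886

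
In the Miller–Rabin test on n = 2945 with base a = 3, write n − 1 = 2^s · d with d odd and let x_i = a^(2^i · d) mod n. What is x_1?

n − 1 = 2944 = 2^7 · 23, so s = 7 and d = 23.
x_0 = 3^23 mod 2945 = 1592.
x_1 = 1592^2 mod 2945 = 1764.

1764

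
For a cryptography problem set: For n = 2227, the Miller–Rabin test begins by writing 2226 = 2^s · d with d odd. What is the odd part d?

1113

Halving: 2226 → 1113; 1113 is odd.
So 2226 = 2^1 · 1113.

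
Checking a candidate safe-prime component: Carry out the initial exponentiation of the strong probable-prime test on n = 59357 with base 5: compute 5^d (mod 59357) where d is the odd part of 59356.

20223

n − 1 = 59356 = 2^2 · 14839, so s = 2 and d = 14839.
5^14839 mod 59357 = 20223.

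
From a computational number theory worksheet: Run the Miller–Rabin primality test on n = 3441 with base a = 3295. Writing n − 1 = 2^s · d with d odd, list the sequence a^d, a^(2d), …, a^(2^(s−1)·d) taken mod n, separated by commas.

n − 1 = 3440 = 2^4 · 215, so s = 4 and d = 215.
x_0 = 3295^215 mod 3441 = 2350.
x_1 = 2350^2 mod 3441 = 3136.
x_2 = 3136^2 mod 3441 = 118.
x_3 = 118^2 mod 3441 = 160.

2350, 3136, 118, 160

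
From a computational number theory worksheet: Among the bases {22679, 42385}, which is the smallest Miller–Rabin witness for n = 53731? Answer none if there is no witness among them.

n − 1 = 53730 = 2^1 · 26865, so s = 1 and d = 26865.
Base 22679: x_0 = 22679^26865 mod 53731 = 53730. x_0 = 53730 ≡ −1, so 22679 is not a witness.
Base 42385: x_0 = 42385^26865 mod 53731 = 53730. x_0 = 53730 ≡ −1, so 42385 is not a witness.
No listed base is a witness for 53731.

none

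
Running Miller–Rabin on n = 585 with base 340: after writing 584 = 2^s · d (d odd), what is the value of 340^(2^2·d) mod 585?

n − 1 = 584 = 2^3 · 73, so s = 3 and d = 73.
x_0 = 340^73 mod 585 = 340.
x_1 = 340^2 mod 585 = 355.
x_2 = 355^2 mod 585 = 250.

250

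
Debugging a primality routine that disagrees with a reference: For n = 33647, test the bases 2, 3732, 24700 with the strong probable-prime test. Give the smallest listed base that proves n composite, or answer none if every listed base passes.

none

n − 1 = 33646 = 2^1 · 16823, so s = 1 and d = 16823.
Base 2: x_0 = 2^16823 mod 33647 = 1. x_0 = 1, so 2 is not a witness.
Base 3732: x_0 = 3732^16823 mod 33647 = 1. x_0 = 1, so 3732 is not a witness.
Base 24700: x_0 = 24700^16823 mod 33647 = 33646. x_0 = 33646 ≡ −1, so 24700 is not a witness.
No listed base is a witness for 33647.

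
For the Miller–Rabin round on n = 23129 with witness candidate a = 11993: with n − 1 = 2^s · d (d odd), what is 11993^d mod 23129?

n − 1 = 23128 = 2^3 · 2891, so s = 3 and d = 2891.
Repeated squaring mod 23129: 11993^1 ≡ 11993, 11993^2 ≡ 15927, 11993^4 ≡ 13586, 11993^8 ≡ 9976, 11993^16 ≡ 19618, 11993^32 ≡ 22493, 11993^64 ≡ 11303, 11993^128 ≡ 16342, 11993^256 ≡ 13530, 11993^512 ≡ 17994, 11993^1024 ≡ 1165, 11993^2048 ≡ 15743.
2891 = 2048 + 512 + 256 + 64 + 8 + 2 + 1, so 11993^2891 ≡ 15743·17994·13530·11303·9976·15927·11993 ≡ 18546 (mod 23129).

18546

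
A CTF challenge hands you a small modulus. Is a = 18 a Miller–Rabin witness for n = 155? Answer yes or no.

yes

n − 1 = 154 = 2^1 · 77, so s = 1 and d = 77.
x_0 = 18^77 mod 155 = 138.
x_0 ∉ {1, 154} and s = 1, so 18 is a Miller–Rabin witness and 155 is composite.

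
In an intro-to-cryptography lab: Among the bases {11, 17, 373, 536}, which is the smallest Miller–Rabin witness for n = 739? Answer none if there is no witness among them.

none

n − 1 = 738 = 2^1 · 369, so s = 1 and d = 369.
Base 11: x_0 = 11^369 mod 739 = 1. x_0 = 1, so 11 is not a witness.
Base 17: x_0 = 17^369 mod 739 = 1. x_0 = 1, so 17 is not a witness.
Base 373: x_0 = 373^369 mod 739 = 1. x_0 = 1, so 373 is not a witness.
Base 536: x_0 = 536^369 mod 739 = 738. x_0 = 738 ≡ −1, so 536 is not a witness.
No listed base is a witness for 739.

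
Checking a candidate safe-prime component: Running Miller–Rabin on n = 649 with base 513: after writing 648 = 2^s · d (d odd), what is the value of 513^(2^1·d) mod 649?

n − 1 = 648 = 2^3 · 81, so s = 3 and d = 81.
x_0 = 513^81 mod 649 = 51.
x_1 = 51^2 mod 649 = 5.

5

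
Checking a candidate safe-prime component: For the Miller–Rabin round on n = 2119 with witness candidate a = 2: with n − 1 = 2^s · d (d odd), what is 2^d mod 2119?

99

n − 1 = 2118 = 2^1 · 1059, so s = 1 and d = 1059.
2^1059 mod 2119 = 99.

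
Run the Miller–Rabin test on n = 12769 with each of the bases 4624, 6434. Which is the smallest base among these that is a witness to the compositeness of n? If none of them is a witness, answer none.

none

n − 1 = 12768 = 2^5 · 399, so s = 5 and d = 399.
Base 4624: x_0 = 4624^399 mod 12769 = 6423. x_0 is neither 1 nor 12768, so continue squaring. x_1 = 6423^2 mod 12769 = 11059. x_2 = 11059^2 mod 12769 = 12768. x_2 ≡ −1, so 4624 is not a witness.
Base 6434: x_0 = 6434^399 mod 12769 = 1. x_0 = 1, so 6434 is not a witness.
No listed base is a witness for 12769.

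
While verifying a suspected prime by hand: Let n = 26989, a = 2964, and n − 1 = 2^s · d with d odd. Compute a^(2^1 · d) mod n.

n − 1 = 26988 = 2^2 · 6747, so s = 2 and d = 6747.
x_0 = 2964^6747 mod 26989 = 9183.
x_1 = 9183^2 mod 26989 = 13853.

13853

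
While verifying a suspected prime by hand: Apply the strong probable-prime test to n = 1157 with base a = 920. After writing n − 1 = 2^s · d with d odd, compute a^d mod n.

569

n − 1 = 1156 = 2^2 · 289, so s = 2 and d = 289.
920^289 mod 1157 = 569.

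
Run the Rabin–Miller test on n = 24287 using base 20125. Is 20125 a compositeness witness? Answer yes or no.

n − 1 = 24286 = 2^1 · 12143, so s = 1 and d = 12143.
x_0 = 20125^12143 mod 24287 = 21023.
x_0 ∉ {1, 24286} and s = 1, so 20125 is a Miller–Rabin witness and 24287 is composite.

yes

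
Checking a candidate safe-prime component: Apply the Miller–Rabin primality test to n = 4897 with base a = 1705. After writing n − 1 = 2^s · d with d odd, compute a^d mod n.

4016

n − 1 = 4896 = 2^5 · 153, so s = 5 and d = 153.
1705^153 mod 4897 = 4016.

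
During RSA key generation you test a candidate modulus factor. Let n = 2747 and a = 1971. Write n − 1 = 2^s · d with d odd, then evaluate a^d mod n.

n − 1 = 2746 = 2^1 · 1373, so s = 1 and d = 1373.
1971^1373 mod 2747 = 1104.

1104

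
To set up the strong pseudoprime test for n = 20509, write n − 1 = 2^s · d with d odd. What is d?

Halving: 20508 → 10254 → 5127; 5127 is odd.
So 20508 = 2^2 · 5127.

5127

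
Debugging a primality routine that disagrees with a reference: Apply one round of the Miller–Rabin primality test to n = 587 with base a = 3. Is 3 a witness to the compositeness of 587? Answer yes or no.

n − 1 = 586 = 2^1 · 293, so s = 1 and d = 293.
x_0 = 3^293 mod 587 = 1.
x_0 = 1, so 3 is not a witness.

no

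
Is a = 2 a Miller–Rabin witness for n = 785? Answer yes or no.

n − 1 = 784 = 2^4 · 49, so s = 4 and d = 49.
x_0 = 2^49 mod 785 = 687.
x_0 is neither 1 nor 784, so continue squaring.
x_1 = 687^2 mod 785 = 184.
x_2 = 184^2 mod 785 = 101.
x_3 = 101^2 mod 785 = 781.
Reached i = s−1 = 3 without hitting −1: 2 is a Miller–Rabin witness and 785 is composite.

yes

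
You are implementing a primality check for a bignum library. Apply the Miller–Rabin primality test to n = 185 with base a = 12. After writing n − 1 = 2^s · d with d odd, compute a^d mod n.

118

n − 1 = 184 = 2^3 · 23, so s = 3 and d = 23.
Repeated squaring mod 185: 12^1 ≡ 12, 12^2 ≡ 144, 12^4 ≡ 16, 12^8 ≡ 71, 12^16 ≡ 46.
23 = 16 + 4 + 2 + 1, so 12^23 ≡ 46·16·144·12 ≡ 118 (mod 185).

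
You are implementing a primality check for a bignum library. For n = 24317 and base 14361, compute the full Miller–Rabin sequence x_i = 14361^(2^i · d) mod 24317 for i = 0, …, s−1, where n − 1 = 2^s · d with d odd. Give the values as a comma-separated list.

n − 1 = 24316 = 2^2 · 6079, so s = 2 and d = 6079.
x_0 = 14361^6079 mod 24317 = 13219.
x_1 = 13219^2 mod 24317 = 24316.

13219, 24316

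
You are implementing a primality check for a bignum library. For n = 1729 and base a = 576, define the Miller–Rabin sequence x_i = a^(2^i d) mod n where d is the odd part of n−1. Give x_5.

n − 1 = 1728 = 2^6 · 27, so s = 6 and d = 27.
By repeated squaring, 576^27 ≡ 1065 (mod 1729).
x_0 = 1065.
x_1 = 1065^2 mod 1729 = 1.
x_2 = 1^2 mod 1729 = 1.
x_3 = 1^2 mod 1729 = 1.
x_4 = 1^2 mod 1729 = 1.
x_5 = 1^2 mod 1729 = 1.

1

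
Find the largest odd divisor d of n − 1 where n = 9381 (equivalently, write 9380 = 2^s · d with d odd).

2345

Halving: 9380 → 4690 → 2345; 2345 is odd.
So 9380 = 2^2 · 2345.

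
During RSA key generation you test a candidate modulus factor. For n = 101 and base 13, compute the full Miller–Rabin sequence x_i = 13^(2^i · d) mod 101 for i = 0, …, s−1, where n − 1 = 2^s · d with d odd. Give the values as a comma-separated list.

n − 1 = 100 = 2^2 · 25, so s = 2 and d = 25.
x_0 = 13^25 mod 101 = 100.
x_1 = 100^2 mod 101 = 1.

100, 1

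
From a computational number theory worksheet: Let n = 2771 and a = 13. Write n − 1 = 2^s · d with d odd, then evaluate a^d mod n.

n − 1 = 2770 = 2^1 · 1385, so s = 1 and d = 1385.
Repeated squaring mod 2771: 13^1 ≡ 13, 13^2 ≡ 169, 13^4 ≡ 851, 13^8 ≡ 970, 13^16 ≡ 1531, 13^32 ≡ 2466, 13^64 ≡ 1582, 13^128 ≡ 511, 13^256 ≡ 647, 13^512 ≡ 188, 13^1024 ≡ 2092.
1385 = 1024 + 256 + 64 + 32 + 8 + 1, so 13^1385 ≡ 2092·647·1582·2466·970·13 ≡ 1475 (mod 2771).

1475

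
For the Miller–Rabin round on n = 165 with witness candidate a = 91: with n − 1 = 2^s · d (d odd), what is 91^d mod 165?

n − 1 = 164 = 2^2 · 41, so s = 2 and d = 41.
Repeated squaring mod 165: 91^1 ≡ 91, 91^2 ≡ 31, 91^4 ≡ 136, 91^8 ≡ 16, 91^16 ≡ 91, 91^32 ≡ 31.
41 = 32 + 8 + 1, so 91^41 ≡ 31·16·91 ≡ 91 (mod 165).

91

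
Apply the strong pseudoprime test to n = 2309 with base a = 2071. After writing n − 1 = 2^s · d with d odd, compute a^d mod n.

1621

n − 1 = 2308 = 2^2 · 577, so s = 2 and d = 577.
Repeated squaring mod 2309: 2071^1 ≡ 2071, 2071^2 ≡ 1228, 2071^4 ≡ 207, 2071^8 ≡ 1287, 2071^16 ≡ 816, 2071^32 ≡ 864, 2071^64 ≡ 689, 2071^128 ≡ 1376, 2071^256 ≡ 2305, 2071^512 ≡ 16.
577 = 512 + 64 + 1, so 2071^577 ≡ 16·689·2071 ≡ 1621 (mod 2309).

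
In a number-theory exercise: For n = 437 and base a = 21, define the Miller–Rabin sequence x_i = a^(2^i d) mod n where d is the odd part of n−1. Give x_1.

n − 1 = 436 = 2^2 · 109, so s = 2 and d = 109.
By repeated squaring, 21^109 ≡ 287 (mod 437).
x_0 = 287.
x_1 = 287^2 mod 437 = 213.

213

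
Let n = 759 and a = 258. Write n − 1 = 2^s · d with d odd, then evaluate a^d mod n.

n − 1 = 758 = 2^1 · 379, so s = 1 and d = 379.
258^379 mod 759 = 273.

273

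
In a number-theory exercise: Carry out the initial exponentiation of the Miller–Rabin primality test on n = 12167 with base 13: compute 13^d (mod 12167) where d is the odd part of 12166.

7315

n − 1 = 12166 = 2^1 · 6083, so s = 1 and d = 6083.
By repeated squaring, 13^6083 ≡ 7315 (mod 12167).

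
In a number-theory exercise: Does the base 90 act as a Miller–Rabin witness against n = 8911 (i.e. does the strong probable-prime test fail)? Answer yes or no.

n − 1 = 8910 = 2^1 · 4455, so s = 1 and d = 4455.
x_0 = 90^4455 mod 8911 = 8644.
x_0 ∉ {1, 8910} and s = 1, so 90 is a Miller–Rabin witness and 8911 is composite.

yes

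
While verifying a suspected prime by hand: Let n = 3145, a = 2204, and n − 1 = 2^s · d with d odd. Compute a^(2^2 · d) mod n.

3081

n − 1 = 3144 = 2^3 · 393, so s = 3 and d = 393.
Repeated squaring mod 3145: 2204^1 ≡ 2204, 2204^2 ≡ 1736, 2204^4 ≡ 786, 2204^8 ≡ 1376, 2204^16 ≡ 86, 2204^32 ≡ 1106, 2204^64 ≡ 2976, 2204^128 ≡ 256, 2204^256 ≡ 2636.
393 = 256 + 128 + 8 + 1, so 2204^393 ≡ 2636·256·1376·2204 ≡ 2284 (mod 3145).
x_0 = 2284.
x_1 = 2284^2 mod 3145 = 2246.
x_2 = 2246^2 mod 3145 = 3081.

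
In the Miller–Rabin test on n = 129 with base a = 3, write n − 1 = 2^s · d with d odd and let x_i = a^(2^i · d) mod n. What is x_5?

n − 1 = 128 = 2^7 · 1, so s = 7 and d = 1.
x_0 = 3^1 mod 129 = 3.
x_1 = 3^2 mod 129 = 9.
x_2 = 9^2 mod 129 = 81.
x_3 = 81^2 mod 129 = 111.
x_4 = 111^2 mod 129 = 66.
x_5 = 66^2 mod 129 = 99.

99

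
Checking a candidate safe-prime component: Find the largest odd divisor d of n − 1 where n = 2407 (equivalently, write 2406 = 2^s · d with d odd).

1203

Halving: 2406 → 1203; 1203 is odd.
So 2406 = 2^1 · 1203.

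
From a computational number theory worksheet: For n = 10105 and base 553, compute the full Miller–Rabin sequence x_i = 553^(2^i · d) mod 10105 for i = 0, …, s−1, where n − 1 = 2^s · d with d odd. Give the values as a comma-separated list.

n − 1 = 10104 = 2^3 · 1263, so s = 3 and d = 1263.
x_0 = 553^1263 mod 10105 = 7997.
x_1 = 7997^2 mod 10105 = 7569.
x_2 = 7569^2 mod 10105 = 4516.

7997, 7569, 4516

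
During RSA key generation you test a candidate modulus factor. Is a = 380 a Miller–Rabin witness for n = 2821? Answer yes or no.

no

n − 1 = 2820 = 2^2 · 705, so s = 2 and d = 705.
Repeated squaring mod 2821: 380^1 ≡ 380, 380^2 ≡ 529, 380^4 ≡ 562, 380^8 ≡ 2713, 380^16 ≡ 380, 380^32 ≡ 529, 380^64 ≡ 562, 380^128 ≡ 2713, 380^256 ≡ 380, 380^512 ≡ 529.
705 = 512 + 128 + 64 + 1, so 380^705 ≡ 529·2713·562·380 ≡ 1 (mod 2821).
x_0 = 380^705 mod 2821 = 1.
x_0 = 1, so 380 is not a witness.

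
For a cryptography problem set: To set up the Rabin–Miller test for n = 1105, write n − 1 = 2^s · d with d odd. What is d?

69

Halving: 1104 → 552 → 276 → 138 → 69; 69 is odd.
So 1104 = 2^4 · 69.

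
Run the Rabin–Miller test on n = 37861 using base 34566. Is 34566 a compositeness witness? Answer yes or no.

no

n − 1 = 37860 = 2^2 · 9465, so s = 2 and d = 9465.
x_0 = 34566^9465 mod 37861 = 35324.
x_0 is neither 1 nor 37860, so continue squaring.
x_1 = 35324^2 mod 37861 = 37860.
x_1 ≡ −1, so 34566 is not a witness.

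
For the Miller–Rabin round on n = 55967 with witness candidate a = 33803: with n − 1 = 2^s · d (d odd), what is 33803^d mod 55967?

55966

n − 1 = 55966 = 2^1 · 27983, so s = 1 and d = 27983.
Repeated squaring mod 55967: 33803^1 ≡ 33803, 33803^2 ≡ 20537, 33803^4 ≡ 1057, 33803^8 ≡ 53876, 33803^16 ≡ 6855, 33803^32 ≡ 34712, 33803^64 ≡ 9401, 33803^128 ≡ 6908, 33803^256 ≡ 36580, 33803^512 ≡ 37364, 33803^1024 ≡ 27648, 33803^2048 ≡ 14618, 33803^4096 ≡ 3918, 33803^8192 ≡ 15766, 33803^16384 ≡ 17309.
27983 = 16384 + 8192 + 2048 + 1024 + 256 + 64 + 8 + 4 + 2 + 1, so 33803^27983 ≡ 17309·15766·14618·27648·36580·9401·53876·1057·20537·33803 ≡ 55966 (mod 55967).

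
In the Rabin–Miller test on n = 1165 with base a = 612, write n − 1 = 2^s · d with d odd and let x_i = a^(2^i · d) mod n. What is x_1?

819

n − 1 = 1164 = 2^2 · 291, so s = 2 and d = 291.
Repeated squaring mod 1165: 612^1 ≡ 612, 612^2 ≡ 579, 612^4 ≡ 886, 612^8 ≡ 951, 612^16 ≡ 361, 612^32 ≡ 1006, 612^64 ≡ 816, 612^128 ≡ 641, 612^256 ≡ 801.
291 = 256 + 32 + 2 + 1, so 612^291 ≡ 801·1006·579·612 ≡ 753 (mod 1165).
x_0 = 753.
x_1 = 753^2 mod 1165 = 819.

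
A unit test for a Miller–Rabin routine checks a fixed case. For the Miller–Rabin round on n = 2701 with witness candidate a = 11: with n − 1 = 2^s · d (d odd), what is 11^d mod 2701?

n − 1 = 2700 = 2^2 · 675, so s = 2 and d = 675.
By repeated squaring, 11^675 ≡ 2034 (mod 2701).

2034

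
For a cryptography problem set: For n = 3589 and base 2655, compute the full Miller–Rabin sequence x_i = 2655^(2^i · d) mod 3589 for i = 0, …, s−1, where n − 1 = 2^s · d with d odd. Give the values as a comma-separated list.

3394, 2135

n − 1 = 3588 = 2^2 · 897, so s = 2 and d = 897.
x_0 = 2655^897 mod 3589 = 3394.
x_1 = 3394^2 mod 3589 = 2135.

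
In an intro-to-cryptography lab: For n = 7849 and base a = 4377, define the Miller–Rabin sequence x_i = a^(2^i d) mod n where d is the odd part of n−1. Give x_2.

n − 1 = 7848 = 2^3 · 981, so s = 3 and d = 981.
By repeated squaring, 4377^981 ≡ 4185 (mod 7849).
x_0 = 4185.
x_1 = 4185^2 mod 7849 = 3106.
x_2 = 3106^2 mod 7849 = 815.

815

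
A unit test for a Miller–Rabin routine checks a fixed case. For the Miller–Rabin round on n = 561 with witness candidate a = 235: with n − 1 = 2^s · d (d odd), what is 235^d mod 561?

364

n − 1 = 560 = 2^4 · 35, so s = 4 and d = 35.
235^35 mod 561 = 364.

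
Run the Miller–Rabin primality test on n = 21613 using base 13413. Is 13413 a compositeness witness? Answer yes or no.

no

n − 1 = 21612 = 2^2 · 5403, so s = 2 and d = 5403.
Repeated squaring mod 21613: 13413^1 ≡ 13413, 13413^2 ≡ 1957, 13413^4 ≡ 4348, 13413^8 ≡ 15342, 13413^16 ≡ 11394, 13413^32 ≡ 15558, 13413^64 ≡ 7377, 13413^128 ≡ 20208, 13413^256 ≡ 7242, 13413^512 ≡ 13426, 13413^1024 ≡ 5056, 13413^2048 ≡ 16570, 13413^4096 ≡ 14961.
5403 = 4096 + 1024 + 256 + 16 + 8 + 2 + 1, so 13413^5403 ≡ 14961·5056·7242·11394·15342·1957·13413 ≡ 21612 (mod 21613).
x_0 = 13413^5403 mod 21613 = 21612.
x_0 = 21612 ≡ −1, so 13413 is not a witness.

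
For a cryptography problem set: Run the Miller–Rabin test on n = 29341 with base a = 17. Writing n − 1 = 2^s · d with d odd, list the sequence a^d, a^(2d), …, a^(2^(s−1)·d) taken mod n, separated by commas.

23230, 22569

n − 1 = 29340 = 2^2 · 7335, so s = 2 and d = 7335.
x_0 = 17^7335 mod 29341 = 23230.
x_1 = 23230^2 mod 29341 = 22569.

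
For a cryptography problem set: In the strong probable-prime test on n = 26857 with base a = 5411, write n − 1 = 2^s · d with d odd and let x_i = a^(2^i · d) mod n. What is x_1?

n − 1 = 26856 = 2^3 · 3357, so s = 3 and d = 3357.
By repeated squaring, 5411^3357 ≡ 6789 (mod 26857).
x_0 = 6789.
x_1 = 6789^2 mod 26857 = 3909.

3909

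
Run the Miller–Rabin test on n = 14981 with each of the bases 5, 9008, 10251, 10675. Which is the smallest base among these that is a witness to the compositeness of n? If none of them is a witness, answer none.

n − 1 = 14980 = 2^2 · 3745, so s = 2 and d = 3745.
Base 5: x_0 = 5^3745 mod 14981 = 1. x_0 = 1, so 5 is not a witness.
Base 9008: x_0 = 9008^3745 mod 14981 = 14980. x_0 = 14980 ≡ −1, so 9008 is not a witness.
Base 10251: x_0 = 10251^3745 mod 14981 = 1. x_0 = 1, so 10251 is not a witness.
Base 10675: x_0 = 10675^3745 mod 14981 = 1. x_0 = 1, so 10675 is not a witness.
No listed base is a witness for 14981.

none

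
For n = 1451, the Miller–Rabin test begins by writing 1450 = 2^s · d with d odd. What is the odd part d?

Halving: 1450 → 725; 725 is odd.
So 1450 = 2^1 · 725.

725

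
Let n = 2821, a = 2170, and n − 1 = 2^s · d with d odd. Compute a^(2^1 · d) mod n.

n − 1 = 2820 = 2^2 · 705, so s = 2 and d = 705.
x_0 = 2170^705 mod 2821 = 2170.
x_1 = 2170^2 mod 2821 = 651.

651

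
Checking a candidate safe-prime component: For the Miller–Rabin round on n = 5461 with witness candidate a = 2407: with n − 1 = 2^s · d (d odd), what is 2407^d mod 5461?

n − 1 = 5460 = 2^2 · 1365, so s = 2 and d = 1365.
Repeated squaring mod 5461: 2407^1 ≡ 2407, 2407^2 ≡ 4989, 2407^4 ≡ 4344, 2407^8 ≡ 2581, 2407^16 ≡ 4602, 2407^32 ≡ 646, 2407^64 ≡ 2280, 2407^128 ≡ 4989, 2407^256 ≡ 4344, 2407^512 ≡ 2581, 2407^1024 ≡ 4602.
1365 = 1024 + 256 + 64 + 16 + 4 + 1, so 2407^1365 ≡ 4602·4344·2280·4602·4344·2407 ≡ 1504 (mod 5461).

1504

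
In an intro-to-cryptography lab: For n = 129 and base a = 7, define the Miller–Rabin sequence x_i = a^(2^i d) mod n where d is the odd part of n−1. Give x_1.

49

n − 1 = 128 = 2^7 · 1, so s = 7 and d = 1.
x_0 = 7^1 mod 129 = 7.
x_1 = 7^2 mod 129 = 49.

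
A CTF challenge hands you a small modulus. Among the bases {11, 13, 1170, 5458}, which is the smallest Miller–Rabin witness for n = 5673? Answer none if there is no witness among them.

11

n − 1 = 5672 = 2^3 · 709, so s = 3 and d = 709.
Base 11: x_0 = 11^709 mod 5673 = 3122. x_0 is neither 1 nor 5672, so continue squaring. x_1 = 3122^2 mod 5673 = 670. x_2 = 670^2 mod 5673 = 733. Reached i = s−1 = 2 without hitting −1: 11 is a Miller–Rabin witness and 5673 is composite.
Base 13: x_0 = 13^709 mod 5673 = 3307. x_0 is neither 1 nor 5672, so continue squaring. x_1 = 3307^2 mod 5673 = 4378. x_2 = 4378^2 mod 5673 = 3490. Reached i = s−1 = 2 without hitting −1: 13 is a Miller–Rabin witness and 5673 is composite.
Base 1170: x_0 = 1170^709 mod 5673 = 2817. x_0 is neither 1 nor 5672, so continue squaring. x_1 = 2817^2 mod 5673 = 4635. x_2 = 4635^2 mod 5673 = 5247. Reached i = s−1 = 2 without hitting −1: 1170 is a Miller–Rabin witness and 5673 is composite.
Base 5458: x_0 = 5458^709 mod 5673 = 2713. x_0 is neither 1 nor 5672, so continue squaring. x_1 = 2713^2 mod 5673 = 2488. x_2 = 2488^2 mod 5673 = 901. Reached i = s−1 = 2 without hitting −1: 5458 is a Miller–Rabin witness and 5673 is composite.
The smallest witness among the given bases is 11.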